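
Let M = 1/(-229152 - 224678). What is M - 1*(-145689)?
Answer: 66118038869/453830 ≈ 1.4569e+5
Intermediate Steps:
M = -1/453830 (M = 1/(-453830) = -1/453830 ≈ -2.2035e-6)
M - 1*(-145689) = -1/453830 - 1*(-145689) = -1/453830 + 145689 = 66118038869/453830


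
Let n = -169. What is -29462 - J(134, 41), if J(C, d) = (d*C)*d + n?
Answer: -254547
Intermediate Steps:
J(C, d) = -169 + C*d² (J(C, d) = (d*C)*d - 169 = (C*d)*d - 169 = C*d² - 169 = -169 + C*d²)
-29462 - J(134, 41) = -29462 - (-169 + 134*41²) = -29462 - (-169 + 134*1681) = -29462 - (-169 + 225254) = -29462 - 1*225085 = -29462 - 225085 = -254547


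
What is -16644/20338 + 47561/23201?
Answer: 290569087/235930969 ≈ 1.2316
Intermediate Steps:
-16644/20338 + 47561/23201 = -16644*1/20338 + 47561*(1/23201) = -8322/10169 + 47561/23201 = 290569087/235930969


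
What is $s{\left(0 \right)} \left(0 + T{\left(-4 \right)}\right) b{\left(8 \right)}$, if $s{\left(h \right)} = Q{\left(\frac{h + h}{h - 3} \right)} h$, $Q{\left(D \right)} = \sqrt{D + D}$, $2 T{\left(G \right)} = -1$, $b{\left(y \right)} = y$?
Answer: $0$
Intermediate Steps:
$T{\left(G \right)} = - \frac{1}{2}$ ($T{\left(G \right)} = \frac{1}{2} \left(-1\right) = - \frac{1}{2}$)
$Q{\left(D \right)} = \sqrt{2} \sqrt{D}$ ($Q{\left(D \right)} = \sqrt{2 D} = \sqrt{2} \sqrt{D}$)
$s{\left(h \right)} = 2 h \sqrt{\frac{h}{-3 + h}}$ ($s{\left(h \right)} = \sqrt{2} \sqrt{\frac{h + h}{h - 3}} h = \sqrt{2} \sqrt{\frac{2 h}{-3 + h}} h = \sqrt{2} \sqrt{2} \sqrt{\frac{h}{-3 + h}} h = 2 \sqrt{\frac{h}{-3 + h}} h = 2 h \sqrt{\frac{h}{-3 + h}}$)
$s{\left(0 \right)} \left(0 + T{\left(-4 \right)}\right) b{\left(8 \right)} = 2 \cdot 0 \sqrt{\frac{0}{-3 + 0}} \left(0 - \frac{1}{2}\right) 8 = 2 \cdot 0 \sqrt{\frac{0}{-3}} \left(- \frac{1}{2}\right) 8 = 2 \cdot 0 \sqrt{0 \left(- \frac{1}{3}\right)} \left(- \frac{1}{2}\right) 8 = 2 \cdot 0 \sqrt{0} \left(- \frac{1}{2}\right) 8 = 2 \cdot 0 \cdot 0 \left(- \frac{1}{2}\right) 8 = 0 \left(- \frac{1}{2}\right) 8 = 0 \cdot 8 = 0$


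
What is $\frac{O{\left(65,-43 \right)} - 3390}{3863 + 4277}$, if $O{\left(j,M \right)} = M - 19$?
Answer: $- \frac{863}{2035} \approx -0.42408$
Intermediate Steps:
$O{\left(j,M \right)} = -19 + M$
$\frac{O{\left(65,-43 \right)} - 3390}{3863 + 4277} = \frac{\left(-19 - 43\right) - 3390}{3863 + 4277} = \frac{-62 - 3390}{8140} = \left(-3452\right) \frac{1}{8140} = - \frac{863}{2035}$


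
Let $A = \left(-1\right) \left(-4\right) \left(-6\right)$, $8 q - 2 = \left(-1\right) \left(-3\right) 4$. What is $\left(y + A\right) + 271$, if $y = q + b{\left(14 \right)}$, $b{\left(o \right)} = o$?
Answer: $\frac{1051}{4} \approx 262.75$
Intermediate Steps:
$q = \frac{7}{4}$ ($q = \frac{1}{4} + \frac{\left(-1\right) \left(-3\right) 4}{8} = \frac{1}{4} + \frac{3 \cdot 4}{8} = \frac{1}{4} + \frac{1}{8} \cdot 12 = \frac{1}{4} + \frac{3}{2} = \frac{7}{4} \approx 1.75$)
$A = -24$ ($A = 4 \left(-6\right) = -24$)
$y = \frac{63}{4}$ ($y = \frac{7}{4} + 14 = \frac{63}{4} \approx 15.75$)
$\left(y + A\right) + 271 = \left(\frac{63}{4} - 24\right) + 271 = - \frac{33}{4} + 271 = \frac{1051}{4}$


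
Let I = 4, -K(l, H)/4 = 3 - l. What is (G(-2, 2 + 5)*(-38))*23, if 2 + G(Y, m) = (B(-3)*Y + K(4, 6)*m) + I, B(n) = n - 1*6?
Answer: -41952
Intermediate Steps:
K(l, H) = -12 + 4*l (K(l, H) = -4*(3 - l) = -12 + 4*l)
B(n) = -6 + n (B(n) = n - 6 = -6 + n)
G(Y, m) = 2 - 9*Y + 4*m (G(Y, m) = -2 + (((-6 - 3)*Y + (-12 + 4*4)*m) + 4) = -2 + ((-9*Y + (-12 + 16)*m) + 4) = -2 + ((-9*Y + 4*m) + 4) = -2 + (4 - 9*Y + 4*m) = 2 - 9*Y + 4*m)
(G(-2, 2 + 5)*(-38))*23 = ((2 - 9*(-2) + 4*(2 + 5))*(-38))*23 = ((2 + 18 + 4*7)*(-38))*23 = ((2 + 18 + 28)*(-38))*23 = (48*(-38))*23 = -1824*23 = -41952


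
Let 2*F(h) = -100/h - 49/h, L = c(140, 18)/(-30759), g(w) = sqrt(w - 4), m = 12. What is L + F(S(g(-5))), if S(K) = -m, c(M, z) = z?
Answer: 1527553/246072 ≈ 6.2077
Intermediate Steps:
g(w) = sqrt(-4 + w)
S(K) = -12 (S(K) = -1*12 = -12)
L = -6/10253 (L = 18/(-30759) = 18*(-1/30759) = -6/10253 ≈ -0.00058519)
F(h) = -149/(2*h) (F(h) = (-100/h - 49/h)/2 = (-149/h)/2 = -149/(2*h))
L + F(S(g(-5))) = -6/10253 - 149/2/(-12) = -6/10253 - 149/2*(-1/12) = -6/10253 + 149/24 = 1527553/246072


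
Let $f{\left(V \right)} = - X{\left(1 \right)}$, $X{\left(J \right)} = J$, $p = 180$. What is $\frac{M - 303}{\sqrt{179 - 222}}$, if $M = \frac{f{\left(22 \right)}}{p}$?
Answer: $\frac{54541 i \sqrt{43}}{7740} \approx 46.208 i$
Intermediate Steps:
$f{\left(V \right)} = -1$ ($f{\left(V \right)} = \left(-1\right) 1 = -1$)
$M = - \frac{1}{180} \approx -0.0055556$
$\frac{M - 303}{\sqrt{179 - 222}} = \frac{- \frac{1}{180} - 303}{\sqrt{179 - 222}} = \frac{1}{\sqrt{-43}} \left(- \frac{54541}{180}\right) = \frac{1}{i \sqrt{43}} \left(- \frac{54541}{180}\right) = - \frac{i \sqrt{43}}{43} \left(- \frac{54541}{180}\right) = \frac{54541 i \sqrt{43}}{7740}$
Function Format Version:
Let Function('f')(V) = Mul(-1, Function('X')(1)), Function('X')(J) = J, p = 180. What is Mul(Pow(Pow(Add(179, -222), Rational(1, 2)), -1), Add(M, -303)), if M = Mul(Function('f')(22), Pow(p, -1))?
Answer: Mul(Rational(54541, 7740), I, Pow(43, Rational(1, 2))) ≈ Mul(46.208, I)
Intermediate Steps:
Function('f')(V) = -1 (Function('f')(V) = Mul(-1, 1) = -1)
M = Rational(-1, 180) (M = Mul(-1, Pow(180, -1)) = Mul(-1, Rational(1, 180)) = Rational(-1, 180) ≈ -0.0055556)
Mul(Pow(Pow(Add(179, -222), Rational(1, 2)), -1), Add(M, -303)) = Mul(Pow(Pow(Add(179, -222), Rational(1, 2)), -1), Add(Rational(-1, 180), -303)) = Mul(Pow(Pow(-43, Rational(1, 2)), -1), Rational(-54541, 180)) = Mul(Pow(Mul(I, Pow(43, Rational(1, 2))), -1), Rational(-54541, 180)) = Mul(Mul(Rational(-1, 43), I, Pow(43, Rational(1, 2))), Rational(-54541, 180)) = Mul(Rational(54541, 7740), I, Pow(43, Rational(1, 2)))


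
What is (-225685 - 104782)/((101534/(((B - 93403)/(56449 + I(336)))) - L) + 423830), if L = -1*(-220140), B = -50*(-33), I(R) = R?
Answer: -30321338651/12923560380 ≈ -2.3462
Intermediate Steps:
B = 1650
L = 220140
(-225685 - 104782)/((101534/(((B - 93403)/(56449 + I(336)))) - L) + 423830) = (-225685 - 104782)/((101534/(((1650 - 93403)/(56449 + 336))) - 1*220140) + 423830) = -330467/((101534/((-91753/56785)) - 220140) + 423830) = -330467/((101534/((-91753*1/56785)) - 220140) + 423830) = -330467/((101534/(-91753/56785) - 220140) + 423830) = -330467/((101534*(-56785/91753) - 220140) + 423830) = -330467/((-5765608190/91753 - 220140) + 423830) = -330467/(-25964113610/91753 + 423830) = -330467/12923560380/91753 = -330467*91753/12923560380 = -30321338651/12923560380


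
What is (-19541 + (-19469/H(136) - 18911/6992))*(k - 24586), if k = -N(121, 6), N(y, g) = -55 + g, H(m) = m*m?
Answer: 3876243025332837/8082752 ≈ 4.7957e+8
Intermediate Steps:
H(m) = m**2
k = 49 (k = -(-55 + 6) = -1*(-49) = 49)
(-19541 + (-19469/H(136) - 18911/6992))*(k - 24586) = (-19541 + (-19469/(136**2) - 18911/6992))*(49 - 24586) = (-19541 + (-19469/18496 - 18911*1/6992))*(-24537) = (-19541 + (-19469*1/18496 - 18911/6992))*(-24537) = (-19541 + (-19469/18496 - 18911/6992))*(-24537) = (-19541 - 30369069/8082752)*(-24537) = -157975425901/8082752*(-24537) = 3876243025332837/8082752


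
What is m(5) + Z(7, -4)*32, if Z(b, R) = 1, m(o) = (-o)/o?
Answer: 31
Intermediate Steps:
m(o) = -1
m(5) + Z(7, -4)*32 = -1 + 1*32 = -1 + 32 = 31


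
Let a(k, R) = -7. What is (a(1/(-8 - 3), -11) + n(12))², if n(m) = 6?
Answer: 1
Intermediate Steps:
(a(1/(-8 - 3), -11) + n(12))² = (-7 + 6)² = (-1)² = 1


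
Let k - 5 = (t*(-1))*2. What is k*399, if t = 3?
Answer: -399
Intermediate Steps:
k = -1 (k = 5 + (3*(-1))*2 = 5 - 3*2 = 5 - 6 = -1)
k*399 = -1*399 = -399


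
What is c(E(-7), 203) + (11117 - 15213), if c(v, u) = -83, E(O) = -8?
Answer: -4179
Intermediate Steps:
c(E(-7), 203) + (11117 - 15213) = -83 + (11117 - 15213) = -83 - 4096 = -4179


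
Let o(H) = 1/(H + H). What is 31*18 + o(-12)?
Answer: 13391/24 ≈ 557.96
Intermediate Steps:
o(H) = 1/(2*H)
31*18 + o(-12) = 31*18 + (½)/(-12) = 558 + (½)*(-1/12) = 558 - 1/24 = 13391/24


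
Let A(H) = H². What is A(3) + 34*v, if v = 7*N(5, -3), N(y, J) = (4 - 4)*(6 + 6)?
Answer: 9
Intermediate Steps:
N(y, J) = 0 (N(y, J) = 0*12 = 0)
v = 0 (v = 7*0 = 0)
A(3) + 34*v = 3² + 34*0 = 9 + 0 = 9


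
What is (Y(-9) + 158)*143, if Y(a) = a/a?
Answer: 22737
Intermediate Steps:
Y(a) = 1
(Y(-9) + 158)*143 = (1 + 158)*143 = 159*143 = 22737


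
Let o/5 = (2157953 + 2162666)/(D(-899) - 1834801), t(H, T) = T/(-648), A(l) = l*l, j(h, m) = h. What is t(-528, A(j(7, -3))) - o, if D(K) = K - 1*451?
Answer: 13908834161/1189825848 ≈ 11.690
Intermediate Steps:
A(l) = l²
D(K) = -451 + K (D(K) = K - 451 = -451 + K)
t(H, T) = -T/648 (t(H, T) = T*(-1/648) = -T/648)
o = -21603095/1836151 (o = 5*((2157953 + 2162666)/((-451 - 899) - 1834801)) = 5*(4320619/(-1350 - 1834801)) = 5*(4320619/(-1836151)) = 5*(4320619*(-1/1836151)) = 5*(-4320619/1836151) = -21603095/1836151 ≈ -11.765)
t(-528, A(j(7, -3))) - o = -1/648*7² - 1*(-21603095/1836151) = -1/648*49 + 21603095/1836151 = -49/648 + 21603095/1836151 = 13908834161/1189825848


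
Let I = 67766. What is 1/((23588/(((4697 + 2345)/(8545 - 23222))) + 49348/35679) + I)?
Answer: 2563791/47699486600 ≈ 5.3749e-5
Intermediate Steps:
1/((23588/(((4697 + 2345)/(8545 - 23222))) + 49348/35679) + I) = 1/((23588/(((4697 + 2345)/(8545 - 23222))) + 49348/35679) + 67766) = 1/((23588/((7042/(-14677))) + 49348*(1/35679)) + 67766) = 1/((23588/((7042*(-1/14677))) + 49348/35679) + 67766) = 1/((23588/(-7042/14677) + 49348/35679) + 67766) = 1/((23588*(-14677/7042) + 49348/35679) + 67766) = 1/((-173100538/3521 + 49348/35679) + 67766) = 1/(-126038374306/2563791 + 67766) = 1/(47699486600/2563791) = 2563791/47699486600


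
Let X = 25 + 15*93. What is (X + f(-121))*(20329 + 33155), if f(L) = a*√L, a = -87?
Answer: 75947280 - 51184188*I ≈ 7.5947e+7 - 5.1184e+7*I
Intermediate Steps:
f(L) = -87*√L
X = 1420 (X = 25 + 1395 = 1420)
(X + f(-121))*(20329 + 33155) = (1420 - 957*I)*(20329 + 33155) = (1420 - 957*I)*53484 = 75947280 - 51184188*I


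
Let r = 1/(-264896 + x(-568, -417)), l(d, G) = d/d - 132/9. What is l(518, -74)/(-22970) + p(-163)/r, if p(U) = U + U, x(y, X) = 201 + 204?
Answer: 5941700388101/68910 ≈ 8.6224e+7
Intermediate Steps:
x(y, X) = 405
l(d, G) = -41/3 (l(d, G) = 1 - 132*⅑ = 1 - 44/3 = -41/3)
p(U) = 2*U
r = -1/264491 (r = 1/(-264896 + 405) = 1/(-264491) = -1/264491 ≈ -3.7808e-6)
l(518, -74)/(-22970) + p(-163)/r = -41/3/(-22970) + (2*(-163))/(-1/264491) = -41/3*(-1/22970) - 326*(-264491) = 41/68910 + 86224066 = 5941700388101/68910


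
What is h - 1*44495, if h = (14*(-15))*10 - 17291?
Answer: -63886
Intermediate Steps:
h = -19391 (h = -210*10 - 17291 = -2100 - 17291 = -19391)
h - 1*44495 = -19391 - 1*44495 = -19391 - 44495 = -63886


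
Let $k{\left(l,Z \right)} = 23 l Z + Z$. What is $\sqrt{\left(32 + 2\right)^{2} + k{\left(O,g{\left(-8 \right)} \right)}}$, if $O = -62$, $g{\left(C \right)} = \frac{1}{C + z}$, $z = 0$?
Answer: $\frac{\sqrt{21346}}{4} \approx 36.526$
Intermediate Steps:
$g{\left(C \right)} = \frac{1}{C}$ ($g{\left(C \right)} = \frac{1}{C + 0} = \frac{1}{C}$)
$k{\left(l,Z \right)} = Z + 23 Z l$ ($k{\left(l,Z \right)} = 23 Z l + Z = Z + 23 Z l$)
$\sqrt{\left(32 + 2\right)^{2} + k{\left(O,g{\left(-8 \right)} \right)}} = \sqrt{\left(32 + 2\right)^{2} + \frac{1 + 23 \left(-62\right)}{-8}} = \sqrt{34^{2} - \frac{1 - 1426}{8}} = \sqrt{1156 - - \frac{1425}{8}} = \sqrt{1156 + \frac{1425}{8}} = \sqrt{\frac{10673}{8}} = \frac{\sqrt{21346}}{4}$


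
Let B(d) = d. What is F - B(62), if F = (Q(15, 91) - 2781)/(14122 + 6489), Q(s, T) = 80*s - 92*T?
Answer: -1287835/20611 ≈ -62.483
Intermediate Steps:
Q(s, T) = -92*T + 80*s
F = -9953/20611 (F = ((-92*91 + 80*15) - 2781)/(14122 + 6489) = ((-8372 + 1200) - 2781)/20611 = (-7172 - 2781)*(1/20611) = -9953*1/20611 = -9953/20611 ≈ -0.48290)
F - B(62) = -9953/20611 - 1*62 = -9953/20611 - 62 = -1287835/20611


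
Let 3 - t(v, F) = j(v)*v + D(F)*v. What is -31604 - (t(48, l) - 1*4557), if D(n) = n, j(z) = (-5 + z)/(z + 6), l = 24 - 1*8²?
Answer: -260386/9 ≈ -28932.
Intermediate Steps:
l = -40 (l = 24 - 1*64 = 24 - 64 = -40)
j(z) = (-5 + z)/(6 + z)
t(v, F) = 3 - F*v - v*(-5 + v)/(6 + v) (t(v, F) = 3 - (((-5 + v)/(6 + v))*v + F*v) = 3 - (v*(-5 + v)/(6 + v) + F*v) = 3 - (F*v + v*(-5 + v)/(6 + v)) = 3 + (-F*v - v*(-5 + v)/(6 + v)) = 3 - F*v - v*(-5 + v)/(6 + v))
-31604 - (t(48, l) - 1*4557) = -31604 - (((3 - 1*(-40)*48)*(6 + 48) - 1*48*(-5 + 48))/(6 + 48) - 1*4557) = -31604 - (((3 + 1920)*54 - 1*48*43)/54 - 4557) = -31604 - ((1923*54 - 2064)/54 - 4557) = -31604 - ((103842 - 2064)/54 - 4557) = -31604 - ((1/54)*101778 - 4557) = -31604 - (16963/9 - 4557) = -31604 - 1*(-24050/9) = -31604 + 24050/9 = -260386/9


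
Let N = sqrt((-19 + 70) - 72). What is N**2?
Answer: -21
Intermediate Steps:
N = I*sqrt(21) (N = sqrt(51 - 72) = sqrt(-21) = I*sqrt(21) ≈ 4.5826*I)
N**2 = (I*sqrt(21))**2 = -21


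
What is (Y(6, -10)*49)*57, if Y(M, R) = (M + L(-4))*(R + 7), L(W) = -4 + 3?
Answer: -41895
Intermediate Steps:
L(W) = -1
Y(M, R) = (-1 + M)*(7 + R) (Y(M, R) = (M - 1)*(R + 7) = (-1 + M)*(7 + R))
(Y(6, -10)*49)*57 = ((-7 - 1*(-10) + 7*6 + 6*(-10))*49)*57 = ((-7 + 10 + 42 - 60)*49)*57 = -15*49*57 = -735*57 = -41895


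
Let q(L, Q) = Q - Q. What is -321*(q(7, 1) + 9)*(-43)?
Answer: 124227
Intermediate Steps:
q(L, Q) = 0
-321*(q(7, 1) + 9)*(-43) = -321*(0 + 9)*(-43) = -2889*(-43) = -321*(-387) = 124227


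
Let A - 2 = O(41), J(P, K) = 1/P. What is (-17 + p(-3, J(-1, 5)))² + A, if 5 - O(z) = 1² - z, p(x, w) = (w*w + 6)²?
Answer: 1071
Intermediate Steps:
p(x, w) = (6 + w²)² (p(x, w) = (w² + 6)² = (6 + w²)²)
O(z) = 4 + z (O(z) = 5 - (1² - z) = 5 - (1 - z) = 5 + (-1 + z) = 4 + z)
A = 47 (A = 2 + (4 + 41) = 2 + 45 = 47)
(-17 + p(-3, J(-1, 5)))² + A = (-17 + (6 + (1/(-1))²)²)² + 47 = (-17 + (6 + (-1)²)²)² + 47 = (-17 + (6 + 1)²)² + 47 = (-17 + 7²)² + 47 = (-17 + 49)² + 47 = 32² + 47 = 1024 + 47 = 1071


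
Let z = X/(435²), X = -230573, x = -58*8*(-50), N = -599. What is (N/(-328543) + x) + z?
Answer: 1442234701060636/62168549175 ≈ 23199.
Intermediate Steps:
x = 23200 (x = -464*(-50) = 23200)
z = -230573/189225 (z = -230573/(435²) = -230573/189225 ≈ -1.2185)
(N/(-328543) + x) + z = (-599/(-328543) + 23200) - 230573/189225 = (-599*(-1/328543) + 23200) - 230573/189225 = (599/328543 + 23200) - 230573/189225 = 7622198199/328543 - 230573/189225 = 1442234701060636/62168549175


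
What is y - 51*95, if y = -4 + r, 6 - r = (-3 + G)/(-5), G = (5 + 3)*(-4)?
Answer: -4850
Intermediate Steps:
G = -32 (G = 8*(-4) = -32)
r = -1 (r = 6 - (-3 - 32)/(-5) = 6 - (-1)*(-35)/5 = 6 - 1*7 = 6 - 7 = -1)
y = -5 (y = -4 - 1 = -5)
y - 51*95 = -5 - 51*95 = -5 - 4845 = -4850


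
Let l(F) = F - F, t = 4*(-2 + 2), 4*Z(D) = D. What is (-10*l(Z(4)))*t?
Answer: 0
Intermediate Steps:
Z(D) = D/4
t = 0 (t = 4*0 = 0)
l(F) = 0
(-10*l(Z(4)))*t = -10*0*0 = 0*0 = 0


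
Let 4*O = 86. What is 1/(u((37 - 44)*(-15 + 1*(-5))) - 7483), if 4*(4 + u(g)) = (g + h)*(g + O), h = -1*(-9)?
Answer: -8/11769 ≈ -0.00067975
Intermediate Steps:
O = 43/2 (O = (1/4)*86 = 43/2 ≈ 21.500)
h = 9
u(g) = -4 + (9 + g)*(43/2 + g)/4 (u(g) = -4 + ((g + 9)*(g + 43/2))/4 = -4 + ((9 + g)*(43/2 + g))/4 = -4 + (9 + g)*(43/2 + g)/4)
1/(u((37 - 44)*(-15 + 1*(-5))) - 7483) = 1/((355/8 + ((37 - 44)*(-15 + 1*(-5)))**2/4 + 61*((37 - 44)*(-15 + 1*(-5)))/8) - 7483) = 1/((355/8 + (-7*(-15 - 5))**2/4 + 61*(-7*(-15 - 5))/8) - 7483) = 1/((355/8 + (-7*(-20))**2/4 + 61*(-7*(-20))/8) - 7483) = 1/((355/8 + (1/4)*140**2 + (61/8)*140) - 7483) = 1/((355/8 + (1/4)*19600 + 2135/2) - 7483) = 1/((355/8 + 4900 + 2135/2) - 7483) = 1/(48095/8 - 7483) = 1/(-11769/8) = -8/11769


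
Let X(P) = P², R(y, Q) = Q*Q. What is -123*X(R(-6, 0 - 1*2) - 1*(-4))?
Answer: -7872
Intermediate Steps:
R(y, Q) = Q²
-123*X(R(-6, 0 - 1*2) - 1*(-4)) = -123*((0 - 1*2)² - 1*(-4))² = -123*((0 - 2)² + 4)² = -123*((-2)² + 4)² = -123*(4 + 4)² = -123*8² = -123*64 = -7872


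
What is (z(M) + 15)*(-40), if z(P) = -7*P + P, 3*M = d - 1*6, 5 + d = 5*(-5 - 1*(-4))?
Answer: -1880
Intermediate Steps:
d = -10 (d = -5 + 5*(-5 - 1*(-4)) = -5 + 5*(-5 + 4) = -5 + 5*(-1) = -5 - 5 = -10)
M = -16/3 (M = (-10 - 1*6)/3 = (-10 - 6)/3 = (⅓)*(-16) = -16/3 ≈ -5.3333)
z(P) = -6*P
(z(M) + 15)*(-40) = (-6*(-16/3) + 15)*(-40) = (32 + 15)*(-40) = 47*(-40) = -1880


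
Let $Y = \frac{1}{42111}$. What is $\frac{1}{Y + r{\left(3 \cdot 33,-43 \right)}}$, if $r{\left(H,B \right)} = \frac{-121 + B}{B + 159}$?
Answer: $- \frac{1221219}{1726522} \approx -0.70733$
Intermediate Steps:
$Y = \frac{1}{42111} \approx 2.3747 \cdot 10^{-5}$
$r{\left(H,B \right)} = \frac{-121 + B}{159 + B}$
$\frac{1}{Y + r{\left(3 \cdot 33,-43 \right)}} = \frac{1}{\frac{1}{42111} + \frac{-121 - 43}{159 - 43}} = \frac{1}{\frac{1}{42111} + \frac{1}{116} \left(-164\right)} = \frac{1}{\frac{1}{42111} - \frac{41}{29}} = \frac{1}{- \frac{1726522}{1221219}} = - \frac{1221219}{1726522}$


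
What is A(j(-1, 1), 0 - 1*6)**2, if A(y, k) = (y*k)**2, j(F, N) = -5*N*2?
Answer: 12960000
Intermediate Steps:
j(F, N) = -10*N
A(y, k) = k**2*y**2 (A(y, k) = (k*y)**2 = k**2*y**2)
A(j(-1, 1), 0 - 1*6)**2 = ((0 - 1*6)**2*(-10*1)**2)**2 = ((0 - 6)**2*(-10)**2)**2 = ((-6)**2*100)**2 = (36*100)**2 = 3600**2 = 12960000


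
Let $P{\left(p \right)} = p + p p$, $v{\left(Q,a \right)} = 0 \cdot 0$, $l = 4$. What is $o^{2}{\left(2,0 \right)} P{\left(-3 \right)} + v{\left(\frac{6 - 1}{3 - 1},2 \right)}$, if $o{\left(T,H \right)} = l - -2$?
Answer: $216$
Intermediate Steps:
$v{\left(Q,a \right)} = 0$
$P{\left(p \right)} = p + p^{2}$
$o{\left(T,H \right)} = 6$ ($o{\left(T,H \right)} = 4 - -2 = 4 + 2 = 6$)
$o^{2}{\left(2,0 \right)} P{\left(-3 \right)} + v{\left(\frac{6 - 1}{3 - 1},2 \right)} = 6^{2} \left(- 3 \left(1 - 3\right)\right) + 0 = 36 \left(\left(-3\right) \left(-2\right)\right) + 0 = 36 \cdot 6 + 0 = 216 + 0 = 216$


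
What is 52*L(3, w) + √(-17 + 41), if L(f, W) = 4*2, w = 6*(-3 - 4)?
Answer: 416 + 2*√6 ≈ 420.90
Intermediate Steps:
w = -42 (w = 6*(-7) = -42)
L(f, W) = 8
52*L(3, w) + √(-17 + 41) = 52*8 + √(-17 + 41) = 416 + √24 = 416 + 2*√6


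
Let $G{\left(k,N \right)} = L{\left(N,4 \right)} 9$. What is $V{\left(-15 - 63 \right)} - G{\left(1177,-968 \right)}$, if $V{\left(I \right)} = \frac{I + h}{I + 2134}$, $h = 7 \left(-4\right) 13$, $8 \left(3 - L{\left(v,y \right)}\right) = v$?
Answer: $- \frac{1147469}{1028} \approx -1116.2$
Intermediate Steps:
$L{\left(v,y \right)} = 3 - \frac{v}{8}$
$G{\left(k,N \right)} = 27 - \frac{9 N}{8}$ ($G{\left(k,N \right)} = \left(3 - \frac{N}{8}\right) 9 = 27 - \frac{9 N}{8}$)
$h = -364$ ($h = \left(-28\right) 13 = -364$)
$V{\left(I \right)} = \frac{-364 + I}{2134 + I}$ ($V{\left(I \right)} = \frac{I - 364}{I + 2134} = \frac{-364 + I}{2134 + I}$)
$V{\left(-15 - 63 \right)} - G{\left(1177,-968 \right)} = \frac{-364 - 78}{2134 - 78} - \left(27 - -1089\right) = \frac{-364 - 78}{2134 - 78} - \left(27 + 1089\right) = \frac{-364 - 78}{2134 - 78} - 1116 = \frac{1}{2056} \left(-442\right) - 1116 = - \frac{221}{1028} - 1116 = - \frac{1147469}{1028}$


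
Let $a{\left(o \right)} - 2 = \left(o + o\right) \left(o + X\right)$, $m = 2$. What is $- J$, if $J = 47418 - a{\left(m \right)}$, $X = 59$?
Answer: $-47172$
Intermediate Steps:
$a{\left(o \right)} = 2 + 2 o \left(59 + o\right)$ ($a{\left(o \right)} = 2 + \left(o + o\right) \left(o + 59\right) = 2 + 2 o \left(59 + o\right)$)
$J = 47172$ ($J = 47418 - \left(2 + 2 \cdot 2^{2} + 118 \cdot 2\right) = 47418 - \left(2 + 2 \cdot 4 + 236\right) = 47418 - \left(2 + 8 + 236\right) = 47418 - 246 = 47172$)
$- J = \left(-1\right) 47172 = -47172$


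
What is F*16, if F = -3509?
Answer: -56144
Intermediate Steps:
F*16 = -3509*16 = -56144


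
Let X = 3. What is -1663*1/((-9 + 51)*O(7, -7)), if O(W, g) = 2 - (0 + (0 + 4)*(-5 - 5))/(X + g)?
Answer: 1663/336 ≈ 4.9494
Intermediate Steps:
O(W, g) = 2 + 40/(3 + g) (O(W, g) = 2 - (0 + (0 + 4)*(-5 - 5))/(3 + g) = 2 - (0 + 4*(-10))/(3 + g) = 2 - (0 - 40)/(3 + g) = 2 - (-40)/(3 + g) = 2 + 40/(3 + g))
-1663*1/((-9 + 51)*O(7, -7)) = -1663*(3 - 7)/(2*(-9 + 51)*(23 - 7)) = -1663/(42*(2*16/(-4))) = -1663/(42*(2*(-¼)*16)) = -1663/(42*(-8)) = -1663/(-336) = -1663*(-1/336) = 1663/336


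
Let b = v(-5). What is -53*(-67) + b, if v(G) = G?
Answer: 3546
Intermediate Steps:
b = -5
-53*(-67) + b = -53*(-67) - 5 = 3551 - 5 = 3546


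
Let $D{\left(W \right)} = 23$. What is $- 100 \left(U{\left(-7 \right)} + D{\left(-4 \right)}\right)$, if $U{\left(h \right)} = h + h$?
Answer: $-900$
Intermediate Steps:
$U{\left(h \right)} = 2 h$
$- 100 \left(U{\left(-7 \right)} + D{\left(-4 \right)}\right) = - 100 \left(2 \left(-7\right) + 23\right) = - 100 \left(-14 + 23\right) = \left(-100\right) 9 = -900$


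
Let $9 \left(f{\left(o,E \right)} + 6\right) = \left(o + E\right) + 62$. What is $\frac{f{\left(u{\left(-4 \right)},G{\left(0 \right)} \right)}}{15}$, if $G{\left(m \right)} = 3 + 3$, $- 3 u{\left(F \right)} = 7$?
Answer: $\frac{7}{81} \approx 0.08642$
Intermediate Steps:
$u{\left(F \right)} = - \frac{7}{3}$ ($u{\left(F \right)} = \left(- \frac{1}{3}\right) 7 = - \frac{7}{3}$)
$G{\left(m \right)} = 6$
$f{\left(o,E \right)} = \frac{8}{9} + \frac{E}{9} + \frac{o}{9}$ ($f{\left(o,E \right)} = -6 + \frac{\left(o + E\right) + 62}{9} = -6 + \frac{\left(E + o\right) + 62}{9} = -6 + \frac{62 + E + o}{9} = -6 + \left(\frac{62}{9} + \frac{E}{9} + \frac{o}{9}\right) = \frac{8}{9} + \frac{E}{9} + \frac{o}{9}$)
$\frac{f{\left(u{\left(-4 \right)},G{\left(0 \right)} \right)}}{15} = \frac{\frac{8}{9} + \frac{1}{9} \cdot 6 + \frac{1}{9} \left(- \frac{7}{3}\right)}{15} = \left(\frac{8}{9} + \frac{2}{3} - \frac{7}{27}\right) \frac{1}{15} = \frac{35}{27} \cdot \frac{1}{15} = \frac{7}{81}$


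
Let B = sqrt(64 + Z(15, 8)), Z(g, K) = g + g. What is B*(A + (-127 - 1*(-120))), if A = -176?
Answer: -183*sqrt(94) ≈ -1774.3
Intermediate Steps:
Z(g, K) = 2*g
B = sqrt(94) (B = sqrt(64 + 2*15) = sqrt(64 + 30) = sqrt(94) ≈ 9.6954)
B*(A + (-127 - 1*(-120))) = sqrt(94)*(-176 + (-127 - 1*(-120))) = sqrt(94)*(-176 + (-127 + 120)) = sqrt(94)*(-176 - 7) = sqrt(94)*(-183) = -183*sqrt(94)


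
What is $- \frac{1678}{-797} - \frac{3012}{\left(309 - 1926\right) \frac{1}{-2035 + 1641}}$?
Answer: $- \frac{314369630}{429583} \approx -731.8$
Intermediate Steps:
$- \frac{1678}{-797} - \frac{3012}{\left(309 - 1926\right) \frac{1}{-2035 + 1641}} = \left(-1678\right) \left(- \frac{1}{797}\right) - \frac{3012}{\left(-1617\right) \frac{1}{-394}} = \frac{1678}{797} - \frac{3012}{\left(-1617\right) \left(- \frac{1}{394}\right)} = \frac{1678}{797} - \frac{3012}{\frac{1617}{394}} = \frac{1678}{797} - \frac{395576}{539} = - \frac{314369630}{429583}$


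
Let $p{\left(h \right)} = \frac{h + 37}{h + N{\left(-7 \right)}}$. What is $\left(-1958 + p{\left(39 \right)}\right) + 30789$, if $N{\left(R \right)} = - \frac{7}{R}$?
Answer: $\frac{288329}{10} \approx 28833.0$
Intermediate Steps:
$p{\left(h \right)} = \frac{37 + h}{1 + h}$ ($p{\left(h \right)} = \frac{h + 37}{h - \frac{7}{-7}} = \frac{37 + h}{h - -1} = \frac{37 + h}{h + 1} = \frac{37 + h}{1 + h}$)
$\left(-1958 + p{\left(39 \right)}\right) + 30789 = \left(-1958 + \frac{37 + 39}{1 + 39}\right) + 30789 = \left(-1958 + \frac{1}{40} \cdot 76\right) + 30789 = \left(-1958 + \frac{19}{10}\right) + 30789 = - \frac{19561}{10} + 30789 = \frac{288329}{10}$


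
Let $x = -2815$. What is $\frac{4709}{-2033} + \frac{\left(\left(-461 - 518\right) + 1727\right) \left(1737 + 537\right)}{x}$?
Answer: $- \frac{3471291251}{5722895} \approx -606.56$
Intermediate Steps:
$\frac{4709}{-2033} + \frac{\left(\left(-461 - 518\right) + 1727\right) \left(1737 + 537\right)}{x} = \frac{4709}{-2033} + \frac{\left(\left(-461 - 518\right) + 1727\right) \left(1737 + 537\right)}{-2815} = 4709 \left(- \frac{1}{2033}\right) + \left(\left(-461 - 518\right) + 1727\right) 2274 \left(- \frac{1}{2815}\right) = - \frac{4709}{2033} + \left(-979 + 1727\right) 2274 \left(- \frac{1}{2815}\right) = - \frac{4709}{2033} + 748 \cdot 2274 \left(- \frac{1}{2815}\right) = - \frac{4709}{2033} + 1700952 \left(- \frac{1}{2815}\right) = - \frac{4709}{2033} - \frac{1700952}{2815} = - \frac{3471291251}{5722895}$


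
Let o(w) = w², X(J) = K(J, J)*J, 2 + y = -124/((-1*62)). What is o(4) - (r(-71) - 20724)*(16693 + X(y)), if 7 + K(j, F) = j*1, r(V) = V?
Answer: 347130951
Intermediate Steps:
K(j, F) = -7 + j (K(j, F) = -7 + j*1 = -7 + j)
y = 0 (y = -2 - 124/((-1*62)) = -2 - 124/(-62) = -2 - 124*(-1/62) = -2 + 2 = 0)
X(J) = J*(-7 + J) (X(J) = (-7 + J)*J = J*(-7 + J))
o(4) - (r(-71) - 20724)*(16693 + X(y)) = 4² - (-71 - 20724)*(16693 + 0*(-7 + 0)) = 16 - (-20795)*(16693 + 0*(-7)) = 16 - (-20795)*(16693 + 0) = 16 - (-20795)*16693 = 16 - 1*(-347130935) = 16 + 347130935 = 347130951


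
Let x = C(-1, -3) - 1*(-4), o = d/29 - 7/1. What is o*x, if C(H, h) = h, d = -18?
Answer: -221/29 ≈ -7.6207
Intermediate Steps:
o = -221/29 (o = -18/29 - 7/1 = -18*1/29 - 7*1 = -18/29 - 7 = -221/29 ≈ -7.6207)
x = 1 (x = -3 - 1*(-4) = -3 + 4 = 1)
o*x = -221/29*1 = -221/29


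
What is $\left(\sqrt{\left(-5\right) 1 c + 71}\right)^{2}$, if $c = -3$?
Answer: $86$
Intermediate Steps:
$\left(\sqrt{\left(-5\right) 1 c + 71}\right)^{2} = \left(\sqrt{\left(-5\right) 1 \left(-3\right) + 71}\right)^{2} = \left(\sqrt{\left(-5\right) \left(-3\right) + 71}\right)^{2} = \left(\sqrt{15 + 71}\right)^{2} = \left(\sqrt{86}\right)^{2} = 86$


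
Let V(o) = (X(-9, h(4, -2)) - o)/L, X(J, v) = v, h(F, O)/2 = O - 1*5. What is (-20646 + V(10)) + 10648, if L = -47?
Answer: -469882/47 ≈ -9997.5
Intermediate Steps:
h(F, O) = -10 + 2*O (h(F, O) = 2*(O - 1*5) = 2*(O - 5) = 2*(-5 + O) = -10 + 2*O)
V(o) = 14/47 + o/47 (V(o) = ((-10 + 2*(-2)) - o)/(-47) = ((-10 - 4) - o)*(-1/47) = (-14 - o)*(-1/47) = 14/47 + o/47)
(-20646 + V(10)) + 10648 = (-20646 + (14/47 + (1/47)*10)) + 10648 = (-20646 + (14/47 + 10/47)) + 10648 = (-20646 + 24/47) + 10648 = -970338/47 + 10648 = -469882/47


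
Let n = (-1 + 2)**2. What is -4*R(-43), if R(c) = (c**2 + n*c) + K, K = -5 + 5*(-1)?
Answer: -7184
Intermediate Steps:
n = 1 (n = 1**2 = 1)
K = -10 (K = -5 - 5 = -10)
R(c) = -10 + c + c**2 (R(c) = (c**2 + 1*c) - 10 = (c**2 + c) - 10 = (c + c**2) - 10 = -10 + c + c**2)
-4*R(-43) = -4*(-10 - 43 + (-43)**2) = -4*(-10 - 43 + 1849) = -4*1796 = -7184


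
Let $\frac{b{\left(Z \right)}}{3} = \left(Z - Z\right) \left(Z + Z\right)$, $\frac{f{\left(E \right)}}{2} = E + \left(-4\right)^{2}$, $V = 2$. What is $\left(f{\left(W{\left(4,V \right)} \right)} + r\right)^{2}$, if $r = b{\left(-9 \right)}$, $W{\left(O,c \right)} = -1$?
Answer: $900$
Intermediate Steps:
$f{\left(E \right)} = 32 + 2 E$ ($f{\left(E \right)} = 2 \left(E + \left(-4\right)^{2}\right) = 2 \left(E + 16\right) = 2 \left(16 + E\right) = 32 + 2 E$)
$b{\left(Z \right)} = 0$ ($b{\left(Z \right)} = 3 \left(Z - Z\right) \left(Z + Z\right) = 3 \cdot 0 \cdot 2 Z = 3 \cdot 0 = 0$)
$r = 0$
$\left(f{\left(W{\left(4,V \right)} \right)} + r\right)^{2} = \left(\left(32 + 2 \left(-1\right)\right) + 0\right)^{2} = \left(\left(32 - 2\right) + 0\right)^{2} = \left(30 + 0\right)^{2} = 30^{2} = 900$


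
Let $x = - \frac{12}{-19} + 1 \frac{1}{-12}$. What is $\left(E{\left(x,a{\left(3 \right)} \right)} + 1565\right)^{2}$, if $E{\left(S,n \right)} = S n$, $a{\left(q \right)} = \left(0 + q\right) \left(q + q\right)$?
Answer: $\frac{3581424025}{1444} \approx 2.4802 \cdot 10^{6}$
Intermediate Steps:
$a{\left(q \right)} = 2 q^{2}$ ($a{\left(q \right)} = q 2 q = 2 q^{2}$)
$x = \frac{125}{228}$ ($x = \left(-12\right) \left(- \frac{1}{19}\right) + 1 \left(- \frac{1}{12}\right) = \frac{12}{19} - \frac{1}{12} = \frac{125}{228} \approx 0.54825$)
$\left(E{\left(x,a{\left(3 \right)} \right)} + 1565\right)^{2} = \left(\frac{125 \cdot 2 \cdot 3^{2}}{228} + 1565\right)^{2} = \left(\frac{125 \cdot 2 \cdot 9}{228} + 1565\right)^{2} = \left(\frac{125}{228} \cdot 18 + 1565\right)^{2} = \left(\frac{375}{38} + 1565\right)^{2} = \left(\frac{59845}{38}\right)^{2} = \frac{3581424025}{1444}$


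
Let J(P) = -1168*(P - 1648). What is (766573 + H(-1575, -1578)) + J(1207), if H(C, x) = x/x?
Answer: 1281662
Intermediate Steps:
H(C, x) = 1
J(P) = 1924864 - 1168*P (J(P) = -1168*(-1648 + P) = 1924864 - 1168*P)
(766573 + H(-1575, -1578)) + J(1207) = (766573 + 1) + (1924864 - 1168*1207) = 766574 + (1924864 - 1409776) = 766574 + 515088 = 1281662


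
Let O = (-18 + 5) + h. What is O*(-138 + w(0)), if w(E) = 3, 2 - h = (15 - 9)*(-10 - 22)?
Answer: -24435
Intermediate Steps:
h = 194 (h = 2 - (15 - 9)*(-10 - 22) = 2 - 6*(-32) = 2 - 1*(-192) = 2 + 192 = 194)
O = 181 (O = (-18 + 5) + 194 = -13 + 194 = 181)
O*(-138 + w(0)) = 181*(-138 + 3) = 181*(-135) = -24435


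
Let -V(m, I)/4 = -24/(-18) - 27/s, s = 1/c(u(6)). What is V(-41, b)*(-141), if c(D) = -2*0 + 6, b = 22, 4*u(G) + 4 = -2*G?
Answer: -90616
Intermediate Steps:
u(G) = -1 - G/2 (u(G) = -1 + (-2*G)/4 = -1 - G/2)
c(D) = 6 (c(D) = 0 + 6 = 6)
s = ⅙ (s = 1/6 = ⅙ ≈ 0.16667)
V(m, I) = 1928/3 (V(m, I) = -4*(-24/(-18) - 27/⅙) = -4*(-24*(-1/18) - 27*6) = -4*(4/3 - 162) = -4*(-482/3) = 1928/3)
V(-41, b)*(-141) = (1928/3)*(-141) = -90616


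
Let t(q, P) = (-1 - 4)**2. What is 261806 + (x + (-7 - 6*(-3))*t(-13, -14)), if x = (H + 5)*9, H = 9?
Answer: 262207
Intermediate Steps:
t(q, P) = 25 (t(q, P) = (-5)**2 = 25)
x = 126 (x = (9 + 5)*9 = 14*9 = 126)
261806 + (x + (-7 - 6*(-3))*t(-13, -14)) = 261806 + (126 + (-7 - 6*(-3))*25) = 261806 + (126 + (-7 + 18)*25) = 261806 + (126 + 11*25) = 261806 + (126 + 275) = 261806 + 401 = 262207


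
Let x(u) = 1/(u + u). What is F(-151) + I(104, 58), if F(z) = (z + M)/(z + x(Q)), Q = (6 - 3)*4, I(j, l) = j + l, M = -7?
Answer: 590718/3623 ≈ 163.05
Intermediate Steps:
Q = 12 (Q = 3*4 = 12)
x(u) = 1/(2*u)
F(z) = (-7 + z)/(1/24 + z) (F(z) = (z - 7)/(z + (1/2)/12) = (-7 + z)/(z + (1/2)*(1/12)) = (-7 + z)/(z + 1/24) = (-7 + z)/(1/24 + z))
F(-151) + I(104, 58) = 24*(-7 - 151)/(1 + 24*(-151)) + (104 + 58) = 24*(-158)/(1 - 3624) + 162 = 24*(-158)/(-3623) + 162 = 24*(-1/3623)*(-158) + 162 = 3792/3623 + 162 = 590718/3623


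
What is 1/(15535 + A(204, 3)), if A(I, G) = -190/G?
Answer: 3/46415 ≈ 6.4634e-5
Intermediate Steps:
1/(15535 + A(204, 3)) = 1/(15535 - 190/3) = 1/(46415/3) = 3/46415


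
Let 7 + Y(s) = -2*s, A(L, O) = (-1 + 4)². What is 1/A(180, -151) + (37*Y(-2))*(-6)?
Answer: 5995/9 ≈ 666.11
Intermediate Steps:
A(L, O) = 9 (A(L, O) = 3² = 9)
Y(s) = -7 - 2*s
1/A(180, -151) + (37*Y(-2))*(-6) = 1/9 + (37*(-7 - 2*(-2)))*(-6) = ⅑ + (37*(-7 + 4))*(-6) = ⅑ + (37*(-3))*(-6) = ⅑ - 111*(-6) = ⅑ + 666 = 5995/9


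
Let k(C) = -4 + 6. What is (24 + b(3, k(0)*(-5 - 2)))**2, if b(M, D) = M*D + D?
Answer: 1024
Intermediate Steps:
k(C) = 2
b(M, D) = D + D*M (b(M, D) = D*M + D = D + D*M)
(24 + b(3, k(0)*(-5 - 2)))**2 = (24 + (2*(-5 - 2))*(1 + 3))**2 = (24 + (2*(-7))*4)**2 = (24 - 14*4)**2 = (24 - 56)**2 = (-32)**2 = 1024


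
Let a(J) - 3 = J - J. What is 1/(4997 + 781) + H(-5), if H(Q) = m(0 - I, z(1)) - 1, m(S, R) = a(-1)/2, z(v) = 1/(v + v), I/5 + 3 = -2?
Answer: 1445/2889 ≈ 0.50017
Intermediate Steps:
I = -25 (I = -15 + 5*(-2) = -15 - 10 = -25)
a(J) = 3 (a(J) = 3 + (J - J) = 3 + 0 = 3)
z(v) = 1/(2*v)
m(S, R) = 3/2
H(Q) = 1/2 (H(Q) = 3/2 - 1 = 1/2)
1/(4997 + 781) + H(-5) = 1/(4997 + 781) + 1/2 = 1/5778 + 1/2 = 1445/2889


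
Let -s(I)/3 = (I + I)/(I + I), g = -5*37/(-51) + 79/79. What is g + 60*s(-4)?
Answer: -8944/51 ≈ -175.37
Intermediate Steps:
g = 236/51 (g = -185*(-1/51) + 79*(1/79) = 185/51 + 1 = 236/51 ≈ 4.6274)
s(I) = -3 (s(I) = -3*(I + I)/(I + I) = -3*2*I/(2*I) = -3*2*I*1/(2*I) = -3*1 = -3)
g + 60*s(-4) = 236/51 + 60*(-3) = 236/51 - 180 = -8944/51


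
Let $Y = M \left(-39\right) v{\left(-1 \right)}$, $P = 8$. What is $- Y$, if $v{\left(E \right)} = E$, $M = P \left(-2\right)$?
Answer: $624$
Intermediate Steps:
$M = -16$ ($M = 8 \left(-2\right) = -16$)
$Y = -624$ ($Y = \left(-16\right) \left(-39\right) \left(-1\right) = 624 \left(-1\right) = -624$)
$- Y = \left(-1\right) \left(-624\right) = 624$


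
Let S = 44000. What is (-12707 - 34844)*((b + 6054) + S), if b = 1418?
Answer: -2447545072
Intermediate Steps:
(-12707 - 34844)*((b + 6054) + S) = (-12707 - 34844)*((1418 + 6054) + 44000) = -47551*(7472 + 44000) = -47551*51472 = -2447545072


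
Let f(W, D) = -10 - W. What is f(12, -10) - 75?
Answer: -97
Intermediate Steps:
f(12, -10) - 75 = (-10 - 1*12) - 75 = (-10 - 12) - 75 = -22 - 75 = -97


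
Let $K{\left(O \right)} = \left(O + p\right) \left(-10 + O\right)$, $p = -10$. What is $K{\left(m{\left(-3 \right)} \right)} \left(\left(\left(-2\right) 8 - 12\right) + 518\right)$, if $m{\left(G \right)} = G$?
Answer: $82810$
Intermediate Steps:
$K{\left(O \right)} = \left(-10 + O\right)^{2}$ ($K{\left(O \right)} = \left(O - 10\right) \left(-10 + O\right) = \left(-10 + O\right) \left(-10 + O\right) = \left(-10 + O\right)^{2}$)
$K{\left(m{\left(-3 \right)} \right)} \left(\left(\left(-2\right) 8 - 12\right) + 518\right) = \left(100 + \left(-3\right)^{2} - -60\right) \left(\left(\left(-2\right) 8 - 12\right) + 518\right) = \left(100 + 9 + 60\right) \left(\left(-16 - 12\right) + 518\right) = 169 \left(-28 + 518\right) = 169 \cdot 490 = 82810$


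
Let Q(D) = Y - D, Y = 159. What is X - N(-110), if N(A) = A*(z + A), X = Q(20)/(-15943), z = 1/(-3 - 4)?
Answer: -1352126803/111601 ≈ -12116.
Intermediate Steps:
Q(D) = 159 - D
z = -⅐ (z = 1/(-7) = -⅐ ≈ -0.14286)
X = -139/15943 (X = (159 - 1*20)/(-15943) = (159 - 20)*(-1/15943) = 139*(-1/15943) = -139/15943 ≈ -0.0087186)
N(A) = A*(-⅐ + A)
X - N(-110) = -139/15943 - (-110)*(-⅐ - 110) = -139/15943 - (-110)*(-771)/7 = -139/15943 - 1*84810/7 = -139/15943 - 84810/7 = -1352126803/111601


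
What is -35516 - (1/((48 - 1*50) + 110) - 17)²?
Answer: -417625849/11664 ≈ -35805.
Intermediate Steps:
-35516 - (1/((48 - 1*50) + 110) - 17)² = -35516 - (1/((48 - 50) + 110) - 17)² = -35516 - (1/(-2 + 110) - 17)² = -35516 - (1/108 - 17)² = -35516 - (-1835/108)² = -35516 - 1*3367225/11664 = -35516 - 3367225/11664 = -417625849/11664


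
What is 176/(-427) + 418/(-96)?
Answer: -97691/20496 ≈ -4.7663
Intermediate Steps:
176/(-427) + 418/(-96) = 176*(-1/427) + 418*(-1/96) = -176/427 - 209/48 = -97691/20496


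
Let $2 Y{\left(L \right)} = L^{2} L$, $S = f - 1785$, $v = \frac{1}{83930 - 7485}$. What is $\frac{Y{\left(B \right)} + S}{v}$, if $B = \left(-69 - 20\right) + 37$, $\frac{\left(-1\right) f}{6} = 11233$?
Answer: $-10663083715$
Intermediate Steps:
$f = -67398$ ($f = \left(-6\right) 11233 = -67398$)
$v = \frac{1}{76445} \approx 1.3081 \cdot 10^{-5}$
$S = -69183$ ($S = -67398 - 1785 = -69183$)
$B = -52$ ($B = -89 + 37 = -52$)
$Y{\left(L \right)} = \frac{L^{3}}{2}$ ($Y{\left(L \right)} = \frac{L^{2} L}{2} = \frac{L^{3}}{2}$)
$\frac{Y{\left(B \right)} + S}{v} = \left(\frac{\left(-52\right)^{3}}{2} - 69183\right) \frac{1}{\frac{1}{76445}} = \left(\frac{1}{2} \left(-140608\right) - 69183\right) 76445 = \left(-70304 - 69183\right) 76445 = \left(-139487\right) 76445 = -10663083715$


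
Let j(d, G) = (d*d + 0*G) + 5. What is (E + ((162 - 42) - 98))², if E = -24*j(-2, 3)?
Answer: 37636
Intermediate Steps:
j(d, G) = 5 + d² (j(d, G) = (d² + 0) + 5 = d² + 5 = 5 + d²)
E = -216 (E = -24*(5 + (-2)²) = -24*(5 + 4) = -24*9 = -216)
(E + ((162 - 42) - 98))² = (-216 + ((162 - 42) - 98))² = (-216 + (120 - 98))² = (-216 + 22)² = (-194)² = 37636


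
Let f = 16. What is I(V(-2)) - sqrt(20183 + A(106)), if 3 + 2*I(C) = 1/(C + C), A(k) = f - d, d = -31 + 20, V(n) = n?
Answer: -13/8 - sqrt(20210) ≈ -143.79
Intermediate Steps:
d = -11
A(k) = 27 (A(k) = 16 - 1*(-11) = 16 + 11 = 27)
I(C) = -3/2 + 1/(4*C) (I(C) = -3/2 + 1/(2*(C + C)) = -3/2 + 1/(2*((2*C))) = -3/2 + (1/(2*C))/2 = -3/2 + 1/(4*C))
I(V(-2)) - sqrt(20183 + A(106)) = (1/4)*(1 - 6*(-2))/(-2) - sqrt(20183 + 27) = (1/4)*(-1/2)*(1 + 12) - sqrt(20210) = (1/4)*(-1/2)*13 - sqrt(20210) = -13/8 - sqrt(20210)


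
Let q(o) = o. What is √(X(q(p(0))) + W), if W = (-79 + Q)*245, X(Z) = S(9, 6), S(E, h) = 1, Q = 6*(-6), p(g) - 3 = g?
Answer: I*√28174 ≈ 167.85*I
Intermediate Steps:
p(g) = 3 + g
Q = -36
X(Z) = 1
W = -28175 (W = (-79 - 36)*245 = -115*245 = -28175)
√(X(q(p(0))) + W) = √(1 - 28175) = √(-28174) = I*√28174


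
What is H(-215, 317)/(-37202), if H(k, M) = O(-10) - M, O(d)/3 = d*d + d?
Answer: 47/37202 ≈ 0.0012634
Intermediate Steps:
O(d) = 3*d + 3*d**2 (O(d) = 3*(d*d + d) = 3*(d**2 + d) = 3*(d + d**2) = 3*d + 3*d**2)
H(k, M) = 270 - M (H(k, M) = 3*(-10)*(1 - 10) - M = 3*(-10)*(-9) - M = 270 - M)
H(-215, 317)/(-37202) = (270 - 1*317)/(-37202) = (270 - 317)*(-1/37202) = -47*(-1/37202) = 47/37202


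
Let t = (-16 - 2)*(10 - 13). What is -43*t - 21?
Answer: -2343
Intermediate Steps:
t = 54 (t = -18*(-3) = 54)
-43*t - 21 = -43*54 - 21 = -2322 - 21 = -2343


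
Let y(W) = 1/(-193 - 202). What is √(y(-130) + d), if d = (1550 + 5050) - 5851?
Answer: √116862330/395 ≈ 27.368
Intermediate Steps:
d = 749 (d = 6600 - 5851 = 749)
y(W) = -1/395 (y(W) = 1/(-395) = -1/395)
√(y(-130) + d) = √(-1/395 + 749) = √(295854/395) = √116862330/395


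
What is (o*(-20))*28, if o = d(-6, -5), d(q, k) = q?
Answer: 3360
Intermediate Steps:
o = -6
(o*(-20))*28 = -6*(-20)*28 = 120*28 = 3360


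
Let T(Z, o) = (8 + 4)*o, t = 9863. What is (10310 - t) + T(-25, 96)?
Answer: 1599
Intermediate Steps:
T(Z, o) = 12*o
(10310 - t) + T(-25, 96) = (10310 - 1*9863) + 12*96 = (10310 - 9863) + 1152 = 447 + 1152 = 1599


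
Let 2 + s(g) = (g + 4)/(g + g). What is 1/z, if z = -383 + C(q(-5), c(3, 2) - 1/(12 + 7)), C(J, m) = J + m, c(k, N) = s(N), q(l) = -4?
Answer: -38/14727 ≈ -0.0025803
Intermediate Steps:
s(g) = -2 + (4 + g)/(2*g) (s(g) = -2 + (g + 4)/(g + g) = -2 + (4 + g)/((2*g)) = -2 + (4 + g)*(1/(2*g)) = -2 + (4 + g)/(2*g))
c(k, N) = -3/2 + 2/N
z = -14727/38 (z = -383 + (-4 + ((-3/2 + 2/2) - 1/(12 + 7))) = -383 + (-4 + ((-3/2 + 2*(1/2)) - 1/19)) = -383 + (-4 + ((-3/2 + 1) - 1*1/19)) = -383 + (-4 + (-1/2 - 1/19)) = -383 + (-4 - 21/38) = -383 - 173/38 = -14727/38 ≈ -387.55)
1/z = 1/(-14727/38) = -38/14727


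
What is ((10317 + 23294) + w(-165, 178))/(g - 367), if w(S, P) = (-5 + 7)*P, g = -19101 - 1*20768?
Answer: -33967/40236 ≈ -0.84419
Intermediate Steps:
g = -39869 (g = -19101 - 20768 = -39869)
w(S, P) = 2*P
((10317 + 23294) + w(-165, 178))/(g - 367) = ((10317 + 23294) + 2*178)/(-39869 - 367) = (33611 + 356)/(-40236) = 33967*(-1/40236) = -33967/40236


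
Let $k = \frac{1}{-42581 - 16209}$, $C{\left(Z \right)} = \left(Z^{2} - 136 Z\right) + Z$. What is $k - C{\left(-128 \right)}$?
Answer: $- \frac{1979106561}{58790} \approx -33664.0$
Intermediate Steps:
$C{\left(Z \right)} = Z^{2} - 135 Z$
$k = - \frac{1}{58790}$ ($k = \frac{1}{-58790} = - \frac{1}{58790} \approx -1.701 \cdot 10^{-5}$)
$k - C{\left(-128 \right)} = - \frac{1}{58790} - - 128 \left(-135 - 128\right) = - \frac{1}{58790} - \left(-128\right) \left(-263\right) = - \frac{1}{58790} - 33664 = - \frac{1979106561}{58790}$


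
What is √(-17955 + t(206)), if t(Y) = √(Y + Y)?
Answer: √(-17955 + 2*√103) ≈ 133.92*I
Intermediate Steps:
t(Y) = √2*√Y (t(Y) = √(2*Y) = √2*√Y)
√(-17955 + t(206)) = √(-17955 + √2*√206) = √(-17955 + 2*√103)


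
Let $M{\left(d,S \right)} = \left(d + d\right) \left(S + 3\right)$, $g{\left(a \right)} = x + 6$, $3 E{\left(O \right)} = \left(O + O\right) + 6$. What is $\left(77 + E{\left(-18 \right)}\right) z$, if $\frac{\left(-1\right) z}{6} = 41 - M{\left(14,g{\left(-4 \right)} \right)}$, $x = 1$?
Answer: $96078$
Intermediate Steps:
$E{\left(O \right)} = 2 + \frac{2 O}{3}$ ($E{\left(O \right)} = \frac{\left(O + O\right) + 6}{3} = \frac{2 O + 6}{3} = \frac{6 + 2 O}{3} = 2 + \frac{2 O}{3}$)
$g{\left(a \right)} = 7$ ($g{\left(a \right)} = 1 + 6 = 7$)
$M{\left(d,S \right)} = 2 d \left(3 + S\right)$
$z = 1434$ ($z = - 6 \left(41 - 2 \cdot 14 \left(3 + 7\right)\right) = - 6 \left(41 - 2 \cdot 14 \cdot 10\right) = - 6 \left(41 - 280\right) = \left(-6\right) \left(-239\right) = 1434$)
$\left(77 + E{\left(-18 \right)}\right) z = \left(77 + \left(2 + \frac{2}{3} \left(-18\right)\right)\right) 1434 = \left(77 + \left(2 - 12\right)\right) 1434 = \left(77 - 10\right) 1434 = 67 \cdot 1434 = 96078$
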